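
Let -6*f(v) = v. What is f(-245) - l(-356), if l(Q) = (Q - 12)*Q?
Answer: -785803/6 ≈ -1.3097e+5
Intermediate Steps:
f(v) = -v/6
l(Q) = Q*(-12 + Q) (l(Q) = (-12 + Q)*Q = Q*(-12 + Q))
f(-245) - l(-356) = -⅙*(-245) - (-356)*(-12 - 356) = 245/6 - (-356)*(-368) = 245/6 - 1*131008 = 245/6 - 131008 = -785803/6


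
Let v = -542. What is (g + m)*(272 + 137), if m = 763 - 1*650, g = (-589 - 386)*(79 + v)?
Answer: 184679042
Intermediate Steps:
g = 451425 (g = (-589 - 386)*(79 - 542) = -975*(-463) = 451425)
m = 113 (m = 763 - 650 = 113)
(g + m)*(272 + 137) = (451425 + 113)*(272 + 137) = 451538*409 = 184679042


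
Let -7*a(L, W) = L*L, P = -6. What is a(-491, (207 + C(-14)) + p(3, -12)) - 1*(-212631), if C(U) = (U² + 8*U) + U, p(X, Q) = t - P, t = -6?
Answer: 1247336/7 ≈ 1.7819e+5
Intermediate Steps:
p(X, Q) = 0 (p(X, Q) = -6 - 1*(-6) = -6 + 6 = 0)
C(U) = U² + 9*U
a(L, W) = -L²/7 (a(L, W) = -L*L/7 = -L²/7)
a(-491, (207 + C(-14)) + p(3, -12)) - 1*(-212631) = -⅐*(-491)² - 1*(-212631) = -⅐*241081 + 212631 = -241081/7 + 212631 = 1247336/7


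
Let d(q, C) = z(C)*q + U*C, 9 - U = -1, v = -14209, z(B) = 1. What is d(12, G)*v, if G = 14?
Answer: -2159768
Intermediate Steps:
U = 10 (U = 9 - 1*(-1) = 9 + 1 = 10)
d(q, C) = q + 10*C (d(q, C) = 1*q + 10*C = q + 10*C)
d(12, G)*v = (12 + 10*14)*(-14209) = (12 + 140)*(-14209) = 152*(-14209) = -2159768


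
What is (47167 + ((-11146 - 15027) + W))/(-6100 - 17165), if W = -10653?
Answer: -1149/2585 ≈ -0.44449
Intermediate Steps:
(47167 + ((-11146 - 15027) + W))/(-6100 - 17165) = (47167 + ((-11146 - 15027) - 10653))/(-6100 - 17165) = (47167 + (-26173 - 10653))/(-23265) = (47167 - 36826)*(-1/23265) = 10341*(-1/23265) = -1149/2585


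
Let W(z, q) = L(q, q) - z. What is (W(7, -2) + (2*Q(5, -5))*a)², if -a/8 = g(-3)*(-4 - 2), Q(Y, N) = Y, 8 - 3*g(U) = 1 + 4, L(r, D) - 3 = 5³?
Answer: 361201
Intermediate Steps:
L(r, D) = 128 (L(r, D) = 3 + 5³ = 3 + 125 = 128)
g(U) = 1 (g(U) = 8/3 - (1 + 4)/3 = 8/3 - ⅓*5 = 8/3 - 5/3 = 1)
W(z, q) = 128 - z
a = 48 (a = -8*(-4 - 2) = -8*(-6) = 48)
(W(7, -2) + (2*Q(5, -5))*a)² = ((128 - 1*7) + (2*5)*48)² = ((128 - 7) + 10*48)² = (121 + 480)² = 601² = 361201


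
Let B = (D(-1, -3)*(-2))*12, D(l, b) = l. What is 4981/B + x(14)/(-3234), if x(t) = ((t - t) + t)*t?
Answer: 54775/264 ≈ 207.48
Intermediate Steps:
x(t) = t² (x(t) = (0 + t)*t = t*t = t²)
B = 24 (B = -1*(-2)*12 = 2*12 = 24)
4981/B + x(14)/(-3234) = 4981/24 + 14²/(-3234) = 4981*(1/24) + 196*(-1/3234) = 4981/24 - 2/33 = 54775/264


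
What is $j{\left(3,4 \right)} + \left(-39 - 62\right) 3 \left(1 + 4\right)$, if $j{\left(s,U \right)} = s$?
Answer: $-1512$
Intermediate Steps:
$j{\left(3,4 \right)} + \left(-39 - 62\right) 3 \left(1 + 4\right) = 3 + \left(-39 - 62\right) 3 \left(1 + 4\right) = 3 - 101 \cdot 3 \cdot 5 = 3 - 1515 = -1512$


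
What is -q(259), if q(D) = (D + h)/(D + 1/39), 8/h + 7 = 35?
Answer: -70785/70714 ≈ -1.0010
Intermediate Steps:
h = 2/7 (h = 8/(-7 + 35) = 8/28 = 8*(1/28) = 2/7 ≈ 0.28571)
q(D) = (2/7 + D)/(1/39 + D) (q(D) = (D + 2/7)/(D + 1/39) = (2/7 + D)/(D + 1/39) = (2/7 + D)/(1/39 + D))
-q(259) = -39*(2 + 7*259)/(7*(1 + 39*259)) = -39*(2 + 1813)/(7*(1 + 10101)) = -39*1815/(7*10102) = -1*70785/70714 = -70785/70714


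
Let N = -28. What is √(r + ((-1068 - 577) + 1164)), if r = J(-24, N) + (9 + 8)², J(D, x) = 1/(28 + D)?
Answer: I*√767/2 ≈ 13.847*I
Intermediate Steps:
r = 1157/4 (r = 1/(28 - 24) + (9 + 8)² = 1/4 + 17² = ¼ + 289 = 1157/4 ≈ 289.25)
√(r + ((-1068 - 577) + 1164)) = √(1157/4 + ((-1068 - 577) + 1164)) = √(1157/4 + (-1645 + 1164)) = √(1157/4 - 481) = √(-767/4) = I*√767/2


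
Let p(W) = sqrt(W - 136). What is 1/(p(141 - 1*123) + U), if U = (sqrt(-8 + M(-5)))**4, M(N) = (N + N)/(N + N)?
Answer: 49/2519 - I*sqrt(118)/2519 ≈ 0.019452 - 0.0043123*I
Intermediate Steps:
p(W) = sqrt(-136 + W)
M(N) = 1 (M(N) = (2*N)/((2*N)) = (2*N)*(1/(2*N)) = 1)
U = 49 (U = (sqrt(-8 + 1))**4 = (sqrt(-7))**4 = (I*sqrt(7))**4 = 49)
1/(p(141 - 1*123) + U) = 1/(sqrt(-136 + (141 - 1*123)) + 49) = 1/(sqrt(-136 + (141 - 123)) + 49) = 1/(sqrt(-136 + 18) + 49) = 1/(sqrt(-118) + 49) = 1/(I*sqrt(118) + 49) = 1/(49 + I*sqrt(118))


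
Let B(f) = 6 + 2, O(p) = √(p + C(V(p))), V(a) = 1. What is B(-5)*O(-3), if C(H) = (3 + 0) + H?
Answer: 8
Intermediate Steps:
C(H) = 3 + H
O(p) = √(4 + p) (O(p) = √(p + (3 + 1)) = √(p + 4) = √(4 + p))
B(f) = 8
B(-5)*O(-3) = 8*√(4 - 3) = 8*√1 = 8*1 = 8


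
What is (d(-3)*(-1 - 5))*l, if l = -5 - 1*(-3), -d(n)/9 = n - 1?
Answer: 432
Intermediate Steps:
d(n) = 9 - 9*n (d(n) = -9*(n - 1) = -9*(-1 + n) = 9 - 9*n)
l = -2 (l = -5 + 3 = -2)
(d(-3)*(-1 - 5))*l = ((9 - 9*(-3))*(-1 - 5))*(-2) = ((9 + 27)*(-6))*(-2) = (36*(-6))*(-2) = -216*(-2) = 432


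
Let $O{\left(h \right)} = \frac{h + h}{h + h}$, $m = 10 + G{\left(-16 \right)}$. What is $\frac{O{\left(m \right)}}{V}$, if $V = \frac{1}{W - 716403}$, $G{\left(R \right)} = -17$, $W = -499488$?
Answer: $-1215891$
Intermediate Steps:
$V = - \frac{1}{1215891}$ ($V = \frac{1}{-499488 - 716403} = \frac{1}{-1215891} = - \frac{1}{1215891} \approx -8.2244 \cdot 10^{-7}$)
$m = -7$ ($m = 10 - 17 = -7$)
$O{\left(h \right)} = 1$ ($O{\left(h \right)} = \frac{2 h}{2 h} = 2 h \frac{1}{2 h} = 1$)
$\frac{O{\left(m \right)}}{V} = 1 \frac{1}{- \frac{1}{1215891}} = 1 \left(-1215891\right) = -1215891$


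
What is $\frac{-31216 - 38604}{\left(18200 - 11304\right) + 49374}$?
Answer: $- \frac{6982}{5627} \approx -1.2408$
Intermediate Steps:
$\frac{-31216 - 38604}{\left(18200 - 11304\right) + 49374} = - \frac{69820}{\left(18200 - 11304\right) + 49374} = - \frac{69820}{6896 + 49374} = - \frac{69820}{56270} = \left(-69820\right) \frac{1}{56270} = - \frac{6982}{5627}$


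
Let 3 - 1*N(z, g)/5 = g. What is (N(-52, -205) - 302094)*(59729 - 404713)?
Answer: 103858813136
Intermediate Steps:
N(z, g) = 15 - 5*g
(N(-52, -205) - 302094)*(59729 - 404713) = ((15 - 5*(-205)) - 302094)*(59729 - 404713) = ((15 + 1025) - 302094)*(-344984) = (1040 - 302094)*(-344984) = -301054*(-344984) = 103858813136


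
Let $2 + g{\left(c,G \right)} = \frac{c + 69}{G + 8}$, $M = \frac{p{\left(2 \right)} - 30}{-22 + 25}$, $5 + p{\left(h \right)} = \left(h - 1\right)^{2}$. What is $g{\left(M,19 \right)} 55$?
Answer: $\frac{605}{81} \approx 7.4691$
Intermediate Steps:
$p{\left(h \right)} = -5 + \left(-1 + h\right)^{2}$ ($p{\left(h \right)} = -5 + \left(h - 1\right)^{2} = -5 + \left(-1 + h\right)^{2}$)
$M = - \frac{34}{3}$ ($M = \frac{\left(-5 + \left(-1 + 2\right)^{2}\right) - 30}{-22 + 25} = \frac{\left(-5 + 1^{2}\right) - 30}{3} = \left(\left(-5 + 1\right) - 30\right) \frac{1}{3} = \left(-4 - 30\right) \frac{1}{3} = \left(-34\right) \frac{1}{3} = - \frac{34}{3} \approx -11.333$)
$g{\left(c,G \right)} = -2 + \frac{69 + c}{8 + G}$ ($g{\left(c,G \right)} = -2 + \frac{c + 69}{G + 8} = -2 + \frac{69 + c}{8 + G}$)
$g{\left(M,19 \right)} 55 = \frac{53 - \frac{34}{3} - 38}{8 + 19} \cdot 55 = \frac{53 - \frac{34}{3} - 38}{27} \cdot 55 = \frac{1}{27} \cdot \frac{11}{3} \cdot 55 = \frac{11}{81} \cdot 55 = \frac{605}{81}$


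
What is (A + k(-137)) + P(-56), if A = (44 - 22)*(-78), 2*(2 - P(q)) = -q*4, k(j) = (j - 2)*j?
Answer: 17217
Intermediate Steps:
k(j) = j*(-2 + j) (k(j) = (-2 + j)*j = j*(-2 + j))
P(q) = 2 + 2*q (P(q) = 2 - (-q)*4/2 = 2 - (-2)*q = 2 + 2*q)
A = -1716 (A = 22*(-78) = -1716)
(A + k(-137)) + P(-56) = (-1716 - 137*(-2 - 137)) + (2 + 2*(-56)) = (-1716 - 137*(-139)) + (2 - 112) = (-1716 + 19043) - 110 = 17327 - 110 = 17217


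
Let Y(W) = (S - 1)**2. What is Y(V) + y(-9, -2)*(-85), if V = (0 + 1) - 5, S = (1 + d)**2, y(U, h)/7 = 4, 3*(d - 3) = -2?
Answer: -184499/81 ≈ -2277.8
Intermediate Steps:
d = 7/3 (d = 3 + (1/3)*(-2) = 3 - 2/3 = 7/3 ≈ 2.3333)
y(U, h) = 28 (y(U, h) = 7*4 = 28)
S = 100/9 (S = (1 + 7/3)**2 = (10/3)**2 = 100/9 ≈ 11.111)
V = -4 (V = 1 - 5 = -4)
Y(W) = 8281/81 (Y(W) = (100/9 - 1)**2 = (91/9)**2 = 8281/81)
Y(V) + y(-9, -2)*(-85) = 8281/81 + 28*(-85) = 8281/81 - 2380 = -184499/81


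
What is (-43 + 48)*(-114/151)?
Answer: -570/151 ≈ -3.7748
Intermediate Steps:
(-43 + 48)*(-114/151) = 5*(-114*1/151) = 5*(-114/151) = -570/151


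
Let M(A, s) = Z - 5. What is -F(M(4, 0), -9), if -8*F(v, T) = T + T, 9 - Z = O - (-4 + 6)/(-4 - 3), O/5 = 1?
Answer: -9/4 ≈ -2.2500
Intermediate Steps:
O = 5 (O = 5*1 = 5)
Z = 26/7 (Z = 9 - (5 - (-4 + 6)/(-4 - 3)) = 9 - (5 - 2/(-7)) = 9 - (5 - 2*(-1)/7) = 9 - (5 - 1*(-2/7)) = 9 - (5 + 2/7) = 9 - 1*37/7 = 9 - 37/7 = 26/7 ≈ 3.7143)
M(A, s) = -9/7 (M(A, s) = 26/7 - 5 = -9/7)
F(v, T) = -T/4 (F(v, T) = -(T + T)/8 = -T/4)
-F(M(4, 0), -9) = -(-1)*(-9)/4 = -1*9/4 = -9/4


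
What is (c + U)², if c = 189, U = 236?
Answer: 180625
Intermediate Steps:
(c + U)² = (189 + 236)² = 425² = 180625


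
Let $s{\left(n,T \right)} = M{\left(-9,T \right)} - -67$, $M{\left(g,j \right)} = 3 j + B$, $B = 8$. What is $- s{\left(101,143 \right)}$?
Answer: $-504$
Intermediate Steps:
$M{\left(g,j \right)} = 8 + 3 j$ ($M{\left(g,j \right)} = 3 j + 8 = 8 + 3 j$)
$s{\left(n,T \right)} = 75 + 3 T$ ($s{\left(n,T \right)} = \left(8 + 3 T\right) - -67 = \left(8 + 3 T\right) + 67 = 75 + 3 T$)
$- s{\left(101,143 \right)} = - (75 + 3 \cdot 143) = - (75 + 429) = \left(-1\right) 504 = -504$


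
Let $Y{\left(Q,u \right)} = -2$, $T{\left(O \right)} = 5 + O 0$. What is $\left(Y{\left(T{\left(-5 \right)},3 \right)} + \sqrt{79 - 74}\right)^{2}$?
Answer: $\left(2 - \sqrt{5}\right)^{2} \approx 0.055728$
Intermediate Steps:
$T{\left(O \right)} = 5$ ($T{\left(O \right)} = 5 + 0 = 5$)
$\left(Y{\left(T{\left(-5 \right)},3 \right)} + \sqrt{79 - 74}\right)^{2} = \left(-2 + \sqrt{79 - 74}\right)^{2} = \left(-2 + \sqrt{5}\right)^{2}$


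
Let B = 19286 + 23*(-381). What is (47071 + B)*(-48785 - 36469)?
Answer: -4910118876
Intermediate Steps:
B = 10523 (B = 19286 - 8763 = 10523)
(47071 + B)*(-48785 - 36469) = (47071 + 10523)*(-48785 - 36469) = 57594*(-85254) = -4910118876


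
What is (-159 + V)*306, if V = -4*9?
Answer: -59670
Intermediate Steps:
V = -36
(-159 + V)*306 = (-159 - 36)*306 = -195*306 = -59670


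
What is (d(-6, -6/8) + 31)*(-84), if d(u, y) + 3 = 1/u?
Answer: -2338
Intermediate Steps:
d(u, y) = -3 + 1/u
(d(-6, -6/8) + 31)*(-84) = ((-3 + 1/(-6)) + 31)*(-84) = ((-3 - 1/6) + 31)*(-84) = (-19/6 + 31)*(-84) = (167/6)*(-84) = -2338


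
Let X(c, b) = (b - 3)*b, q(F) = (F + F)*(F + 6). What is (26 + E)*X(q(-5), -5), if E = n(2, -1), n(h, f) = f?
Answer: 1000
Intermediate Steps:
q(F) = 2*F*(6 + F) (q(F) = (2*F)*(6 + F) = 2*F*(6 + F))
X(c, b) = b*(-3 + b) (X(c, b) = (-3 + b)*b = b*(-3 + b))
E = -1
(26 + E)*X(q(-5), -5) = (26 - 1)*(-5*(-3 - 5)) = 25*(-5*(-8)) = 25*40 = 1000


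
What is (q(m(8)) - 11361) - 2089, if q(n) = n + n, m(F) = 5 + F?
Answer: -13424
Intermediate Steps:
q(n) = 2*n
(q(m(8)) - 11361) - 2089 = (2*(5 + 8) - 11361) - 2089 = (2*13 - 11361) - 2089 = (26 - 11361) - 2089 = -11335 - 2089 = -13424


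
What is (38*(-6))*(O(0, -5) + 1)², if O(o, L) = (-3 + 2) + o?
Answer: 0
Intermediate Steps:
O(o, L) = -1 + o
(38*(-6))*(O(0, -5) + 1)² = (38*(-6))*((-1 + 0) + 1)² = -228*(-1 + 1)² = -228*0² = -228*0 = 0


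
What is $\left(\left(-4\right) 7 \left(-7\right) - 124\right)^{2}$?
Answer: $5184$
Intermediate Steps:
$\left(\left(-4\right) 7 \left(-7\right) - 124\right)^{2} = \left(\left(-28\right) \left(-7\right) - 124\right)^{2} = \left(196 - 124\right)^{2} = 72^{2} = 5184$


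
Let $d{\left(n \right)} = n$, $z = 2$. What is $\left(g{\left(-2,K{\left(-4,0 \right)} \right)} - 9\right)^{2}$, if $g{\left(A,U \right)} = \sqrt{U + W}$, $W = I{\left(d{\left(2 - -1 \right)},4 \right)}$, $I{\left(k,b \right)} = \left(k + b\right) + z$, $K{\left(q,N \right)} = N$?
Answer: $36$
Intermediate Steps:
$I{\left(k,b \right)} = 2 + b + k$ ($I{\left(k,b \right)} = \left(k + b\right) + 2 = \left(b + k\right) + 2 = 2 + b + k$)
$W = 9$ ($W = 2 + 4 + \left(2 - -1\right) = 2 + 4 + \left(2 + 1\right) = 2 + 4 + 3 = 9$)
$g{\left(A,U \right)} = \sqrt{9 + U}$ ($g{\left(A,U \right)} = \sqrt{U + 9} = \sqrt{9 + U}$)
$\left(g{\left(-2,K{\left(-4,0 \right)} \right)} - 9\right)^{2} = \left(\sqrt{9 + 0} - 9\right)^{2} = \left(\sqrt{9} - 9\right)^{2} = \left(3 - 9\right)^{2} = \left(-6\right)^{2} = 36$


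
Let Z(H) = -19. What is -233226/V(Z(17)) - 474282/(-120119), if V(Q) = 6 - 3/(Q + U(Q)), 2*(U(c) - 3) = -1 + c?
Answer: -242770436802/6366307 ≈ -38134.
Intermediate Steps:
U(c) = 5/2 + c/2 (U(c) = 3 + (-1 + c)/2 = 3 + (-½ + c/2) = 5/2 + c/2)
V(Q) = 6 - 3/(5/2 + 3*Q/2) (V(Q) = 6 - 3/(Q + (5/2 + Q/2)) = 6 - 3/(5/2 + 3*Q/2))
-233226/V(Z(17)) - 474282/(-120119) = -233226*(5 + 3*(-19))/(6*(4 + 3*(-19))) - 474282/(-120119) = -233226*(5 - 57)/(6*(4 - 57)) - 474282*(-1/120119) = -233226/(6*(-53)/(-52)) + 474282/120119 = -233226/(6*(-1/52)*(-53)) + 474282/120119 = -233226/159/26 + 474282/120119 = -233226*26/159 + 474282/120119 = -2021292/53 + 474282/120119 = -242770436802/6366307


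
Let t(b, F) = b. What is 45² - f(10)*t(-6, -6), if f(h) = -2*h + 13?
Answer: 1983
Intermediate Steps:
f(h) = 13 - 2*h
45² - f(10)*t(-6, -6) = 45² - (13 - 2*10)*(-6) = 2025 - (13 - 20)*(-6) = 2025 - (-7)*(-6) = 2025 - 1*42 = 2025 - 42 = 1983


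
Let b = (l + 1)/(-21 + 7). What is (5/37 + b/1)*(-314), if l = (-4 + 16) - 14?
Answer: -16799/259 ≈ -64.861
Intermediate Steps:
l = -2 (l = 12 - 14 = -2)
b = 1/14 (b = (-2 + 1)/(-21 + 7) = -1/(-14) = -1*(-1/14) = 1/14 ≈ 0.071429)
(5/37 + b/1)*(-314) = (5/37 + (1/14)/1)*(-314) = (5*(1/37) + (1/14)*1)*(-314) = (5/37 + 1/14)*(-314) = (107/518)*(-314) = -16799/259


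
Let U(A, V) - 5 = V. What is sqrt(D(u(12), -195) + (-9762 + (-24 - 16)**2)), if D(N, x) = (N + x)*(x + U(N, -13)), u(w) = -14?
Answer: sqrt(34265) ≈ 185.11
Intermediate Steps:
U(A, V) = 5 + V
D(N, x) = (-8 + x)*(N + x) (D(N, x) = (N + x)*(x + (5 - 13)) = (N + x)*(x - 8) = (N + x)*(-8 + x) = (-8 + x)*(N + x))
sqrt(D(u(12), -195) + (-9762 + (-24 - 16)**2)) = sqrt(((-195)**2 - 8*(-14) - 8*(-195) - 14*(-195)) + (-9762 + (-24 - 16)**2)) = sqrt((38025 + 112 + 1560 + 2730) + (-9762 + (-40)**2)) = sqrt(42427 + (-9762 + 1600)) = sqrt(42427 - 8162) = sqrt(34265)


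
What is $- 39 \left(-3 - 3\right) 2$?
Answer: $468$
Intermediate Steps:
$- 39 \left(-3 - 3\right) 2 = \left(-39\right) \left(-6\right) 2 = 234 \cdot 2 = 468$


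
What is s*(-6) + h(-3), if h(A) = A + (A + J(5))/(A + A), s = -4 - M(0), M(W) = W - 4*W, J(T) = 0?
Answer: 43/2 ≈ 21.500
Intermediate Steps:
M(W) = -3*W
s = -4 (s = -4 - (-3)*0 = -4 - 1*0 = -4 + 0 = -4)
h(A) = 1/2 + A (h(A) = A + (A + 0)/(A + A) = A + A/((2*A)) = A + A*(1/(2*A)) = A + 1/2 = 1/2 + A)
s*(-6) + h(-3) = -4*(-6) + (1/2 - 3) = 24 - 5/2 = 43/2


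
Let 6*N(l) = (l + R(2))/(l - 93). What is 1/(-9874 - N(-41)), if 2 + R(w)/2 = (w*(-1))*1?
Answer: -804/7938745 ≈ -0.00010128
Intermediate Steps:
R(w) = -4 - 2*w (R(w) = -4 + 2*((w*(-1))*1) = -4 + 2*(-w*1) = -4 + 2*(-w) = -4 - 2*w)
N(l) = (-8 + l)/(6*(-93 + l)) (N(l) = ((l + (-4 - 2*2))/(l - 93))/6 = ((l + (-4 - 4))/(-93 + l))/6 = ((l - 8)/(-93 + l))/6 = ((-8 + l)/(-93 + l))/6 = (-8 + l)/(6*(-93 + l)))
1/(-9874 - N(-41)) = 1/(-9874 - (-8 - 41)/(6*(-93 - 41))) = 1/(-9874 - (-49)/(6*(-134))) = 1/(-9874 - (-1)*(-49)/(6*134)) = 1/(-9874 - 1*49/804) = 1/(-9874 - 49/804) = 1/(-7938745/804) = -804/7938745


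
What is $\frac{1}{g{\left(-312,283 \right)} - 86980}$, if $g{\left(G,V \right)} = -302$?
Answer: $- \frac{1}{87282} \approx -1.1457 \cdot 10^{-5}$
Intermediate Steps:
$\frac{1}{g{\left(-312,283 \right)} - 86980} = \frac{1}{-302 - 86980} = \frac{1}{-87282} = - \frac{1}{87282}$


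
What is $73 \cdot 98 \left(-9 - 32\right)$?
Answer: $-293314$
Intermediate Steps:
$73 \cdot 98 \left(-9 - 32\right) = 7154 \left(-9 - 32\right) = 7154 \left(-41\right) = -293314$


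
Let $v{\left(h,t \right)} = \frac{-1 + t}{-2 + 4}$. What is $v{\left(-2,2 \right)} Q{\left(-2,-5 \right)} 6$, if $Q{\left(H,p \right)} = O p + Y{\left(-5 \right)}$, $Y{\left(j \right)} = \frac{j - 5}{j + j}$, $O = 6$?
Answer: $-87$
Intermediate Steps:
$Y{\left(j \right)} = \frac{-5 + j}{2 j}$
$v{\left(h,t \right)} = - \frac{1}{2} + \frac{t}{2}$ ($v{\left(h,t \right)} = \frac{-1 + t}{2} = \left(-1 + t\right) \frac{1}{2} = - \frac{1}{2} + \frac{t}{2}$)
$Q{\left(H,p \right)} = 1 + 6 p$ ($Q{\left(H,p \right)} = 6 p + \frac{-5 - 5}{2 \left(-5\right)} = 6 p + \frac{1}{2} \left(- \frac{1}{5}\right) \left(-10\right) = 6 p + 1 = 1 + 6 p$)
$v{\left(-2,2 \right)} Q{\left(-2,-5 \right)} 6 = \left(- \frac{1}{2} + \frac{1}{2} \cdot 2\right) \left(1 + 6 \left(-5\right)\right) 6 = \left(- \frac{1}{2} + 1\right) \left(1 - 30\right) 6 = \frac{1}{2} \left(-29\right) 6 = \left(- \frac{29}{2}\right) 6 = -87$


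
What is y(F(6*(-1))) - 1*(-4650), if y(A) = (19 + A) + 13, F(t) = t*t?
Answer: 4718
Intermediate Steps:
F(t) = t²
y(A) = 32 + A
y(F(6*(-1))) - 1*(-4650) = (32 + (6*(-1))²) - 1*(-4650) = (32 + (-6)²) + 4650 = (32 + 36) + 4650 = 68 + 4650 = 4718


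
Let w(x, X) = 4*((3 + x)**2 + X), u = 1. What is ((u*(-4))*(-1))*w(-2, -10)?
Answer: -144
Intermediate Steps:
w(x, X) = 4*X + 4*(3 + x)**2 (w(x, X) = 4*(X + (3 + x)**2) = 4*X + 4*(3 + x)**2)
((u*(-4))*(-1))*w(-2, -10) = ((1*(-4))*(-1))*(4*(-10) + 4*(3 - 2)**2) = (-4*(-1))*(-40 + 4*1**2) = 4*(-40 + 4*1) = 4*(-40 + 4) = 4*(-36) = -144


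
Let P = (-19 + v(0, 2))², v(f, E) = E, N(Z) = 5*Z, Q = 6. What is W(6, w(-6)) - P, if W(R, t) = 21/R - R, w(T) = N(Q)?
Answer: -583/2 ≈ -291.50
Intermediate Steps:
w(T) = 30 (w(T) = 5*6 = 30)
W(R, t) = -R + 21/R
P = 289 (P = (-19 + 2)² = (-17)² = 289)
W(6, w(-6)) - P = (-1*6 + 21/6) - 1*289 = (-6 + 21*(⅙)) - 289 = (-6 + 7/2) - 289 = -5/2 - 289 = -583/2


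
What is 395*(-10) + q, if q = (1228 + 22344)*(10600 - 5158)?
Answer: 128274874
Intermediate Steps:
q = 128278824 (q = 23572*5442 = 128278824)
395*(-10) + q = 395*(-10) + 128278824 = -3950 + 128278824 = 128274874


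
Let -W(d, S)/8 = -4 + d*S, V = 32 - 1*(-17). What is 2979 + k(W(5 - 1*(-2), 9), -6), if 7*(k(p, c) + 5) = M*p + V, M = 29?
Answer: 7179/7 ≈ 1025.6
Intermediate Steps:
V = 49 (V = 32 + 17 = 49)
W(d, S) = 32 - 8*S*d (W(d, S) = -8*(-4 + d*S) = -8*(-4 + S*d) = 32 - 8*S*d)
k(p, c) = 2 + 29*p/7 (k(p, c) = -5 + (29*p + 49)/7 = -5 + (49 + 29*p)/7 = -5 + (7 + 29*p/7) = 2 + 29*p/7)
2979 + k(W(5 - 1*(-2), 9), -6) = 2979 + (2 + 29*(32 - 8*9*(5 - 1*(-2)))/7) = 2979 + (2 + 29*(32 - 8*9*(5 + 2))/7) = 2979 + (2 + 29*(32 - 8*9*7)/7) = 2979 + (2 + 29*(32 - 504)/7) = 2979 + (2 + (29/7)*(-472)) = 2979 + (2 - 13688/7) = 2979 - 13674/7 = 7179/7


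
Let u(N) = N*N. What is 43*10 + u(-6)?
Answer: 466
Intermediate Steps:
u(N) = N²
43*10 + u(-6) = 43*10 + (-6)² = 430 + 36 = 466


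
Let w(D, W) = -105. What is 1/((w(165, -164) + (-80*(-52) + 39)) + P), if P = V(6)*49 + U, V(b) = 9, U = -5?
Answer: 1/4530 ≈ 0.00022075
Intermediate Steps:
P = 436 (P = 9*49 - 5 = 441 - 5 = 436)
1/((w(165, -164) + (-80*(-52) + 39)) + P) = 1/((-105 + (-80*(-52) + 39)) + 436) = 1/((-105 + (4160 + 39)) + 436) = 1/((-105 + 4199) + 436) = 1/(4094 + 436) = 1/4530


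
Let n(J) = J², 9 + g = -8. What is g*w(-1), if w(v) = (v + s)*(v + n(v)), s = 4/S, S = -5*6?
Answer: 0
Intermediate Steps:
g = -17 (g = -9 - 8 = -17)
S = -30
s = -2/15 (s = 4/(-30) = 4*(-1/30) = -2/15 ≈ -0.13333)
w(v) = (-2/15 + v)*(v + v²) (w(v) = (v - 2/15)*(v + v²) = (-2/15 + v)*(v + v²))
g*w(-1) = -17*(-1)*(-2 + 13*(-1) + 15*(-1)²)/15 = -17*(-1)*(-2 - 13 + 15*1)/15 = -17*(-1)*(-2 - 13 + 15)/15 = -17*(-1)*0/15 = -17*0 = 0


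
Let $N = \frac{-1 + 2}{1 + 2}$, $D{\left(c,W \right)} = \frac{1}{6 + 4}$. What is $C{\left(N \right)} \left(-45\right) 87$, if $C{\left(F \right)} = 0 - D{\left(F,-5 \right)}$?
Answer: $\frac{783}{2} \approx 391.5$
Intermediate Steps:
$D{\left(c,W \right)} = \frac{1}{10}$
$N = \frac{1}{3}$ ($N = 1 \cdot \frac{1}{3} = \frac{1}{3} \approx 0.33333$)
$C{\left(F \right)} = - \frac{1}{10}$ ($C{\left(F \right)} = 0 - \frac{1}{10} = - \frac{1}{10}$)
$C{\left(N \right)} \left(-45\right) 87 = \left(- \frac{1}{10}\right) \left(-45\right) 87 = \frac{9}{2} \cdot 87 = \frac{783}{2}$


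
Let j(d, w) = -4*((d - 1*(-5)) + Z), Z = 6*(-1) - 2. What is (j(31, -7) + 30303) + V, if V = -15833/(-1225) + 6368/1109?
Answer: 41040587872/1358525 ≈ 30210.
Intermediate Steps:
Z = -8 (Z = -6 - 2 = -8)
V = 25359597/1358525 (V = -15833*(-1/1225) + 6368*(1/1109) = 15833/1225 + 6368/1109 = 25359597/1358525 ≈ 18.667)
j(d, w) = 12 - 4*d (j(d, w) = -4*((d - 1*(-5)) - 8) = -4*((d + 5) - 8) = -4*((5 + d) - 8) = -4*(-3 + d) = 12 - 4*d)
(j(31, -7) + 30303) + V = ((12 - 4*31) + 30303) + 25359597/1358525 = ((12 - 124) + 30303) + 25359597/1358525 = (-112 + 30303) + 25359597/1358525 = 30191 + 25359597/1358525 = 41040587872/1358525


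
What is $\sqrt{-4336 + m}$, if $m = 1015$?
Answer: $9 i \sqrt{41} \approx 57.628 i$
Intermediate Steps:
$\sqrt{-4336 + m} = \sqrt{-4336 + 1015} = \sqrt{-3321} = 9 i \sqrt{41}$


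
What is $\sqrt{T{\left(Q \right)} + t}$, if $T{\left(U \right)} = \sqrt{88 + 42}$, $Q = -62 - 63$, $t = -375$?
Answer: $\sqrt{-375 + \sqrt{130}} \approx 19.068 i$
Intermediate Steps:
$Q = -125$ ($Q = -62 - 63 = -125$)
$T{\left(U \right)} = \sqrt{130}$
$\sqrt{T{\left(Q \right)} + t} = \sqrt{\sqrt{130} - 375} = \sqrt{-375 + \sqrt{130}}$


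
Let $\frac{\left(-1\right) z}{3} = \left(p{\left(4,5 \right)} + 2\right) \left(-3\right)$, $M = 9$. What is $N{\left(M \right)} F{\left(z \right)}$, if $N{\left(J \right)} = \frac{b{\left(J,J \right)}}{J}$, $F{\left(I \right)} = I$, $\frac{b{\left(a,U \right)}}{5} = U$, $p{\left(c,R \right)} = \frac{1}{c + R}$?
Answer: $95$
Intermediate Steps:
$p{\left(c,R \right)} = \frac{1}{R + c}$
$b{\left(a,U \right)} = 5 U$
$z = 19$ ($z = - 3 \left(\frac{1}{5 + 4} + 2\right) \left(-3\right) = - 3 \left(\frac{1}{9} + 2\right) \left(-3\right) = - 3 \cdot \frac{19}{9} \left(-3\right) = \left(-3\right) \left(- \frac{19}{3}\right) = 19$)
$N{\left(J \right)} = 5$ ($N{\left(J \right)} = \frac{5 J}{J} = 5$)
$N{\left(M \right)} F{\left(z \right)} = 5 \cdot 19 = 95$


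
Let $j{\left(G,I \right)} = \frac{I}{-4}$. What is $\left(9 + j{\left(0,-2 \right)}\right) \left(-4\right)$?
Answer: $-38$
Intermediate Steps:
$j{\left(G,I \right)} = - \frac{I}{4}$ ($j{\left(G,I \right)} = I \left(- \frac{1}{4}\right) = - \frac{I}{4}$)
$\left(9 + j{\left(0,-2 \right)}\right) \left(-4\right) = \left(9 - - \frac{1}{2}\right) \left(-4\right) = \left(9 + \frac{1}{2}\right) \left(-4\right) = \frac{19}{2} \left(-4\right) = -38$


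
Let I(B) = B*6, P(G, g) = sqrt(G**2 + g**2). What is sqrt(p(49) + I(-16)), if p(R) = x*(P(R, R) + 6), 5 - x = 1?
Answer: 2*sqrt(-18 + 49*sqrt(2)) ≈ 14.324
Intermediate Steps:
x = 4 (x = 5 - 1*1 = 5 - 1 = 4)
p(R) = 24 + 4*sqrt(2)*sqrt(R**2) (p(R) = 4*(sqrt(R**2 + R**2) + 6) = 4*(sqrt(2*R**2) + 6) = 4*(sqrt(2)*sqrt(R**2) + 6) = 4*(6 + sqrt(2)*sqrt(R**2)) = 24 + 4*sqrt(2)*sqrt(R**2))
I(B) = 6*B
sqrt(p(49) + I(-16)) = sqrt((24 + 4*sqrt(2)*sqrt(49**2)) + 6*(-16)) = sqrt((24 + 4*sqrt(2)*sqrt(2401)) - 96) = sqrt((24 + 4*sqrt(2)*49) - 96) = sqrt((24 + 196*sqrt(2)) - 96) = sqrt(-72 + 196*sqrt(2))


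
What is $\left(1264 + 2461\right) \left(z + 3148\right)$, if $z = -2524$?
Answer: $2324400$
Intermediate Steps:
$\left(1264 + 2461\right) \left(z + 3148\right) = \left(1264 + 2461\right) \left(-2524 + 3148\right) = 3725 \cdot 624 = 2324400$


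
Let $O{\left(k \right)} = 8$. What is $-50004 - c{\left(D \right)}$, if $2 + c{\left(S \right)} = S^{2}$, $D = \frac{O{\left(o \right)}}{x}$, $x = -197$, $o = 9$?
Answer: $- \frac{1940527682}{38809} \approx -50002.0$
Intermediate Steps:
$D = - \frac{8}{197}$ ($D = \frac{8}{-197} = 8 \left(- \frac{1}{197}\right) = - \frac{8}{197} \approx -0.040609$)
$c{\left(S \right)} = -2 + S^{2}$
$-50004 - c{\left(D \right)} = -50004 - \left(-2 + \left(- \frac{8}{197}\right)^{2}\right) = -50004 - \left(-2 + \frac{64}{38809}\right) = -50004 - - \frac{77554}{38809} = -50004 + \frac{77554}{38809} = - \frac{1940527682}{38809}$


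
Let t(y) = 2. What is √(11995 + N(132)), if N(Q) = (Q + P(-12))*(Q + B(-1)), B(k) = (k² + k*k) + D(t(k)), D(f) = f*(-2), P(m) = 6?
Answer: √29935 ≈ 173.02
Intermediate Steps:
D(f) = -2*f
B(k) = -4 + 2*k² (B(k) = (k² + k*k) - 2*2 = (k² + k²) - 4 = 2*k² - 4 = -4 + 2*k²)
N(Q) = (-2 + Q)*(6 + Q) (N(Q) = (Q + 6)*(Q + (-4 + 2*(-1)²)) = (6 + Q)*(Q + (-4 + 2*1)) = (6 + Q)*(Q + (-4 + 2)) = (6 + Q)*(Q - 2) = (6 + Q)*(-2 + Q) = (-2 + Q)*(6 + Q))
√(11995 + N(132)) = √(11995 + (-12 + 132² + 4*132)) = √(11995 + (-12 + 17424 + 528)) = √(11995 + 17940) = √29935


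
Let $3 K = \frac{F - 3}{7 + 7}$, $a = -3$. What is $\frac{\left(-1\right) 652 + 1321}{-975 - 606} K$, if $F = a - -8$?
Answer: $- \frac{223}{11067} \approx -0.02015$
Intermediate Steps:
$F = 5$ ($F = -3 - -8 = -3 + 8 = 5$)
$K = \frac{1}{21}$ ($K = \frac{\left(5 - 3\right) \frac{1}{7 + 7}}{3} = \frac{2 \cdot \frac{1}{14}}{3} = \frac{1}{3} \cdot \frac{1}{7} = \frac{1}{21} \approx 0.047619$)
$\frac{\left(-1\right) 652 + 1321}{-975 - 606} K = \frac{\left(-1\right) 652 + 1321}{-975 - 606} \cdot \frac{1}{21} = \frac{-652 + 1321}{-1581} \cdot \frac{1}{21} = 669 \left(- \frac{1}{1581}\right) \frac{1}{21} = \left(- \frac{223}{527}\right) \frac{1}{21} = - \frac{223}{11067}$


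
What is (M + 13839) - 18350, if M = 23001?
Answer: 18490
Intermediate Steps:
(M + 13839) - 18350 = (23001 + 13839) - 18350 = 36840 - 18350 = 18490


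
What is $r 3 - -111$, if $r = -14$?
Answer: $69$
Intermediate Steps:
$r 3 - -111 = \left(-14\right) 3 - -111 = -42 + 111 = 69$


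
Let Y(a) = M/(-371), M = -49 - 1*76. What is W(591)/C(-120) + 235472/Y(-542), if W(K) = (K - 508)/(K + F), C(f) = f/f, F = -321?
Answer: 4717448123/6750 ≈ 6.9888e+5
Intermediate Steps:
M = -125 (M = -49 - 76 = -125)
C(f) = 1
Y(a) = 125/371 (Y(a) = -125/(-371) = -125*(-1/371) = 125/371)
W(K) = (-508 + K)/(-321 + K) (W(K) = (K - 508)/(K - 321) = (-508 + K)/(-321 + K))
W(591)/C(-120) + 235472/Y(-542) = ((-508 + 591)/(-321 + 591))/1 + 235472/(125/371) = (83/270)*1 + 235472*(371/125) = ((1/270)*83)*1 + 87360112/125 = (83/270)*1 + 87360112/125 = 83/270 + 87360112/125 = 4717448123/6750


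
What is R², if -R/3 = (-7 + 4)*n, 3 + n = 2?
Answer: 81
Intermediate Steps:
n = -1 (n = -3 + 2 = -1)
R = -9 (R = -3*(-7 + 4)*(-1) = -(-9)*(-1) = -3*3 = -9)
R² = (-9)² = 81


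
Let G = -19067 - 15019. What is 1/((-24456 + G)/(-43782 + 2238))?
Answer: 6924/9757 ≈ 0.70964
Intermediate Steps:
G = -34086
1/((-24456 + G)/(-43782 + 2238)) = 1/((-24456 - 34086)/(-43782 + 2238)) = 1/(-58542/(-41544)) = 1/(-58542*(-1/41544)) = 1/(9757/6924) = 6924/9757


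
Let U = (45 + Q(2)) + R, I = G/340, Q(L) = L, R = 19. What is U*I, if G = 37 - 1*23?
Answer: 231/85 ≈ 2.7176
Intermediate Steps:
G = 14 (G = 37 - 23 = 14)
I = 7/170 (I = 14/340 = 14*(1/340) = 7/170 ≈ 0.041176)
U = 66 (U = (45 + 2) + 19 = 47 + 19 = 66)
U*I = 66*(7/170) = 231/85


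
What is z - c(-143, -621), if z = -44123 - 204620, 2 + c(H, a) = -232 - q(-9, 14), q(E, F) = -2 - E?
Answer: -248502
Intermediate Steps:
c(H, a) = -241 (c(H, a) = -2 + (-232 - (-2 - 1*(-9))) = -2 + (-232 - (-2 + 9)) = -2 + (-232 - 1*7) = -2 + (-232 - 7) = -2 - 239 = -241)
z = -248743
z - c(-143, -621) = -248743 - 1*(-241) = -248743 + 241 = -248502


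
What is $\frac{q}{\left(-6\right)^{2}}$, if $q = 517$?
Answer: $\frac{517}{36} \approx 14.361$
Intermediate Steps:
$\frac{q}{\left(-6\right)^{2}} = \frac{517}{\left(-6\right)^{2}} = \frac{517}{36}$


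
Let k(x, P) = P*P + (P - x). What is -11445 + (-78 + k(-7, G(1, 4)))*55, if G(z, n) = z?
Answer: -15240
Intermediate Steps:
k(x, P) = P + P**2 - x (k(x, P) = P**2 + (P - x) = P + P**2 - x)
-11445 + (-78 + k(-7, G(1, 4)))*55 = -11445 + (-78 + (1 + 1**2 - 1*(-7)))*55 = -11445 + (-78 + (1 + 1 + 7))*55 = -11445 + (-78 + 9)*55 = -11445 - 69*55 = -11445 - 3795 = -15240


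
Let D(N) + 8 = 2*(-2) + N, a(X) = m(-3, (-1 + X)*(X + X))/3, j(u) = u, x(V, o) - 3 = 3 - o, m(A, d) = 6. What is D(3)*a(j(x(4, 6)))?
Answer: -18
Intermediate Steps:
x(V, o) = 6 - o (x(V, o) = 3 + (3 - o) = 6 - o)
a(X) = 2 (a(X) = 6/3 = 6*(⅓) = 2)
D(N) = -12 + N (D(N) = -8 + (2*(-2) + N) = -8 + (-4 + N) = -12 + N)
D(3)*a(j(x(4, 6))) = (-12 + 3)*2 = -9*2 = -18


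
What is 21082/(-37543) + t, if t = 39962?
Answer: 1500272284/37543 ≈ 39961.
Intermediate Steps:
21082/(-37543) + t = 21082/(-37543) + 39962 = 21082*(-1/37543) + 39962 = -21082/37543 + 39962 = 1500272284/37543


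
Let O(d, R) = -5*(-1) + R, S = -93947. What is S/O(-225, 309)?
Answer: -93947/314 ≈ -299.19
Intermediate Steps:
O(d, R) = 5 + R
S/O(-225, 309) = -93947/(5 + 309) = -93947/314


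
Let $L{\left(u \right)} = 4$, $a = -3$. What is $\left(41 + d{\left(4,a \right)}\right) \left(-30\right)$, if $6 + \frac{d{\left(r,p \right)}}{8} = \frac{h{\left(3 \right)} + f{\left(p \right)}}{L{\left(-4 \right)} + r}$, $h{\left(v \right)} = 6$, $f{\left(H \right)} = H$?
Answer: $120$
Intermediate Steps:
$d{\left(r,p \right)} = -48 + \frac{8 \left(6 + p\right)}{4 + r}$ ($d{\left(r,p \right)} = -48 + 8 \frac{6 + p}{4 + r} = -48 + \frac{8 \left(6 + p\right)}{4 + r}$)
$\left(41 + d{\left(4,a \right)}\right) \left(-30\right) = \left(41 + \frac{8 \left(-18 - 3 - 24\right)}{4 + 4}\right) \left(-30\right) = \left(41 + \frac{8 \left(-18 - 3 - 24\right)}{8}\right) \left(-30\right) = \left(41 + 8 \cdot \frac{1}{8} \left(-45\right)\right) \left(-30\right) = \left(41 - 45\right) \left(-30\right) = \left(-4\right) \left(-30\right) = 120$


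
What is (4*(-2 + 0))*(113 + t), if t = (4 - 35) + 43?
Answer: -1000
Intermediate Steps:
t = 12 (t = -31 + 43 = 12)
(4*(-2 + 0))*(113 + t) = (4*(-2 + 0))*(113 + 12) = (4*(-2))*125 = -8*125 = -1000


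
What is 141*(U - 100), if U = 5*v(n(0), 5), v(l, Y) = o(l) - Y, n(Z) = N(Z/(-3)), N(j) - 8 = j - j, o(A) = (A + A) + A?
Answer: -705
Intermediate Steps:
o(A) = 3*A (o(A) = 2*A + A = 3*A)
N(j) = 8 (N(j) = 8 + (j - j) = 8 + 0 = 8)
n(Z) = 8
v(l, Y) = -Y + 3*l (v(l, Y) = 3*l - Y = -Y + 3*l)
U = 95 (U = 5*(-1*5 + 3*8) = 5*(-5 + 24) = 5*19 = 95)
141*(U - 100) = 141*(95 - 100) = 141*(-5) = -705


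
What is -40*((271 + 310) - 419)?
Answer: -6480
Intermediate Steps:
-40*((271 + 310) - 419) = -40*(581 - 419) = -40*162 = -6480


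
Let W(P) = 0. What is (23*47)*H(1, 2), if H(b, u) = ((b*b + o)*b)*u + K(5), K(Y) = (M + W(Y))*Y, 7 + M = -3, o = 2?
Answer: -47564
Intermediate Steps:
M = -10 (M = -7 - 3 = -10)
K(Y) = -10*Y (K(Y) = (-10 + 0)*Y = -10*Y)
H(b, u) = -50 + b*u*(2 + b²) (H(b, u) = ((b*b + 2)*b)*u - 10*5 = ((b² + 2)*b)*u - 50 = ((2 + b²)*b)*u - 50 = (b*(2 + b²))*u - 50 = b*u*(2 + b²) - 50 = -50 + b*u*(2 + b²))
(23*47)*H(1, 2) = (23*47)*(-50 + 2*1³ + 2*1*2) = 1081*(-50 + 2*1 + 4) = 1081*(-50 + 2 + 4) = 1081*(-44) = -47564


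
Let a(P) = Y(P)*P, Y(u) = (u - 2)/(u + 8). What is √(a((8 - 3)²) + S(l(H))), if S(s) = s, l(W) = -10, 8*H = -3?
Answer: 7*√165/33 ≈ 2.7247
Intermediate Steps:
H = -3/8 (H = (⅛)*(-3) = -3/8 ≈ -0.37500)
Y(u) = (-2 + u)/(8 + u)
a(P) = P*(-2 + P)/(8 + P) (a(P) = ((-2 + P)/(8 + P))*P = P*(-2 + P)/(8 + P))
√(a((8 - 3)²) + S(l(H))) = √((8 - 3)²*(-2 + (8 - 3)²)/(8 + (8 - 3)²) - 10) = √(5²*(-2 + 5²)/(8 + 5²) - 10) = √(25*(-2 + 25)/(8 + 25) - 10) = √(25*23/33 - 10) = √(25*(1/33)*23 - 10) = √(575/33 - 10) = √(245/33) = 7*√165/33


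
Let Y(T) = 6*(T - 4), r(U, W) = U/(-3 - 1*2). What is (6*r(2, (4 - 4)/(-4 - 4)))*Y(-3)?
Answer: 504/5 ≈ 100.80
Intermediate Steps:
r(U, W) = -U/5 (r(U, W) = U/(-3 - 2) = U/(-5) = U*(-1/5) = -U/5)
Y(T) = -24 + 6*T (Y(T) = 6*(-4 + T) = -24 + 6*T)
(6*r(2, (4 - 4)/(-4 - 4)))*Y(-3) = (6*(-1/5*2))*(-24 + 6*(-3)) = (6*(-2/5))*(-24 - 18) = -12/5*(-42) = 504/5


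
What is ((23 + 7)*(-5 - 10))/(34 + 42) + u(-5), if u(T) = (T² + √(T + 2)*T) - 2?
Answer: 649/38 - 5*I*√3 ≈ 17.079 - 8.6602*I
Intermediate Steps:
u(T) = -2 + T² + T*√(2 + T) (u(T) = (T² + √(2 + T)*T) - 2 = (T² + T*√(2 + T)) - 2 = -2 + T² + T*√(2 + T))
((23 + 7)*(-5 - 10))/(34 + 42) + u(-5) = ((23 + 7)*(-5 - 10))/(34 + 42) + (-2 + (-5)² - 5*√(2 - 5)) = (30*(-15))/76 + (-2 + 25 - 5*I*√3) = -450*1/76 + (-2 + 25 - 5*I*√3) = -225/38 + (-2 + 25 - 5*I*√3) = -225/38 + (23 - 5*I*√3) = 649/38 - 5*I*√3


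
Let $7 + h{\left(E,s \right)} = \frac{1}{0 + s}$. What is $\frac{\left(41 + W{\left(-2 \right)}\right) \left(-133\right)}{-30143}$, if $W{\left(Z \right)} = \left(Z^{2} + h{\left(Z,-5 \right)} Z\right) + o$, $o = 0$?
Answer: $\frac{39501}{150715} \approx 0.26209$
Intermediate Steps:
$h{\left(E,s \right)} = -7 + \frac{1}{s}$ ($h{\left(E,s \right)} = -7 + \frac{1}{0 + s} = -7 + \frac{1}{s}$)
$W{\left(Z \right)} = Z^{2} - \frac{36 Z}{5}$ ($W{\left(Z \right)} = \left(Z^{2} + \left(-7 + \frac{1}{-5}\right) Z\right) + 0 = \left(Z^{2} + \left(-7 - \frac{1}{5}\right) Z\right) + 0 = \left(Z^{2} - \frac{36 Z}{5}\right) + 0 = Z^{2} - \frac{36 Z}{5}$)
$\frac{\left(41 + W{\left(-2 \right)}\right) \left(-133\right)}{-30143} = \frac{\left(41 + \frac{1}{5} \left(-2\right) \left(-36 + 5 \left(-2\right)\right)\right) \left(-133\right)}{-30143} = \left(41 + \frac{1}{5} \left(-2\right) \left(-36 - 10\right)\right) \left(-133\right) \left(- \frac{1}{30143}\right) = \left(41 + \frac{1}{5} \left(-2\right) \left(-46\right)\right) \left(-133\right) \left(- \frac{1}{30143}\right) = \left(41 + \frac{92}{5}\right) \left(-133\right) \left(- \frac{1}{30143}\right) = \frac{297}{5} \left(-133\right) \left(- \frac{1}{30143}\right) = \left(- \frac{39501}{5}\right) \left(- \frac{1}{30143}\right) = \frac{39501}{150715}$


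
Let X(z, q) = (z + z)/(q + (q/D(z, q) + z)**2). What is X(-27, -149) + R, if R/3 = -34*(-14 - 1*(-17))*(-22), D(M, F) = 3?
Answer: 347094702/51559 ≈ 6732.0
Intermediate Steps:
R = 6732 (R = 3*(-34*(-14 - 1*(-17))*(-22)) = 3*(-34*(-14 + 17)*(-22)) = 3*(-34*3*(-22)) = 3*(-102*(-22)) = 3*2244 = 6732)
X(z, q) = 2*z/(q + (z + q/3)**2) (X(z, q) = (z + z)/(q + (q/3 + z)**2) = (2*z)/(q + (q*(1/3) + z)**2) = (2*z)/(q + (q/3 + z)**2) = (2*z)/(q + (z + q/3)**2) = 2*z/(q + (z + q/3)**2))
X(-27, -149) + R = 18*(-27)/((-149 + 3*(-27))**2 + 9*(-149)) + 6732 = 18*(-27)/((-149 - 81)**2 - 1341) + 6732 = 18*(-27)/((-230)**2 - 1341) + 6732 = 18*(-27)/(52900 - 1341) + 6732 = 18*(-27)/51559 + 6732 = 18*(-27)*(1/51559) + 6732 = -486/51559 + 6732 = 347094702/51559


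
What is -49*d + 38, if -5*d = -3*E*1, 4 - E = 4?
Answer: 38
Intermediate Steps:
E = 0 (E = 4 - 1*4 = 4 - 4 = 0)
d = 0 (d = -(-3*0)/5 = -0 = -⅕*0 = 0)
-49*d + 38 = -49*0 + 38 = 0 + 38 = 38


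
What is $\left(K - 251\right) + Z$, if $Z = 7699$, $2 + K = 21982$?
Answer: $29428$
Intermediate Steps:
$K = 21980$ ($K = -2 + 21982 = 21980$)
$\left(K - 251\right) + Z = \left(21980 - 251\right) + 7699 = 21729 + 7699 = 29428$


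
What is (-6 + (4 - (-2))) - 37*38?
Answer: -1406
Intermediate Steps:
(-6 + (4 - (-2))) - 37*38 = (-6 + (4 - 1*(-2))) - 1406 = (-6 + (4 + 2)) - 1406 = (-6 + 6) - 1406 = 0 - 1406 = -1406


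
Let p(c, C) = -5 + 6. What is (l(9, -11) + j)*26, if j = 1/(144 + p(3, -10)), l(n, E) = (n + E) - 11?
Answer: -48984/145 ≈ -337.82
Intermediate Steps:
p(c, C) = 1
l(n, E) = -11 + E + n (l(n, E) = (E + n) - 11 = -11 + E + n)
j = 1/145 (j = 1/(144 + 1) = 1/145 ≈ 0.0068966)
(l(9, -11) + j)*26 = ((-11 - 11 + 9) + 1/145)*26 = (-13 + 1/145)*26 = -1884/145*26 = -48984/145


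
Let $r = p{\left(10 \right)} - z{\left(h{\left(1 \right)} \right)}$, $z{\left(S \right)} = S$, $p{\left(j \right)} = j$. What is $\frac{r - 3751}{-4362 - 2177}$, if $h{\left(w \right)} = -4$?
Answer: $\frac{3737}{6539} \approx 0.57149$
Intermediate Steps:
$r = 14$ ($r = 10 - -4 = 10 + 4 = 14$)
$\frac{r - 3751}{-4362 - 2177} = \frac{14 - 3751}{-4362 - 2177} = - \frac{3737}{-6539} = \left(-3737\right) \left(- \frac{1}{6539}\right) = \frac{3737}{6539}$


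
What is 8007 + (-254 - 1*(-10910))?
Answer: 18663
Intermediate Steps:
8007 + (-254 - 1*(-10910)) = 8007 + (-254 + 10910) = 8007 + 10656 = 18663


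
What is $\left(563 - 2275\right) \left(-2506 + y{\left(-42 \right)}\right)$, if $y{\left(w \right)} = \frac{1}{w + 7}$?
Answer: $\frac{150161232}{35} \approx 4.2903 \cdot 10^{6}$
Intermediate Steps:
$y{\left(w \right)} = \frac{1}{7 + w}$
$\left(563 - 2275\right) \left(-2506 + y{\left(-42 \right)}\right) = \left(563 - 2275\right) \left(-2506 + \frac{1}{7 - 42}\right) = - 1712 \left(-2506 + \frac{1}{-35}\right) = - 1712 \left(-2506 - \frac{1}{35}\right) = \left(-1712\right) \left(- \frac{87711}{35}\right) = \frac{150161232}{35}$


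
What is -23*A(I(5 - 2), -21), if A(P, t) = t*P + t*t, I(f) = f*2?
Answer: -7245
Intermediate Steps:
I(f) = 2*f
A(P, t) = t² + P*t (A(P, t) = P*t + t² = t² + P*t)
-23*A(I(5 - 2), -21) = -(-483)*(2*(5 - 2) - 21) = -(-483)*(2*3 - 21) = -(-483)*(6 - 21) = -(-483)*(-15) = -23*315 = -7245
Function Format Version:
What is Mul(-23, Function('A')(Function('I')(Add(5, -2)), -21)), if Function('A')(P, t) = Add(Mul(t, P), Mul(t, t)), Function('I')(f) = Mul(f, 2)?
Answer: -7245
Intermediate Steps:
Function('I')(f) = Mul(2, f)
Function('A')(P, t) = Add(Pow(t, 2), Mul(P, t)) (Function('A')(P, t) = Add(Mul(P, t), Pow(t, 2)) = Add(Pow(t, 2), Mul(P, t)))
Mul(-23, Function('A')(Function('I')(Add(5, -2)), -21)) = Mul(-23, Mul(-21, Add(Mul(2, Add(5, -2)), -21))) = Mul(-23, Mul(-21, Add(Mul(2, 3), -21))) = Mul(-23, Mul(-21, Add(6, -21))) = Mul(-23, Mul(-21, -15)) = Mul(-23, 315) = -7245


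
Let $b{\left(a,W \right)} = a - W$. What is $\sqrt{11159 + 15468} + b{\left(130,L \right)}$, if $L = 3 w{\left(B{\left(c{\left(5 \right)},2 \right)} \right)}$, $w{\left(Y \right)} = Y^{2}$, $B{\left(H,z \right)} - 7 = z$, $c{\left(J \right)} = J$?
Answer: $-113 + \sqrt{26627} \approx 50.178$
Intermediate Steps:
$B{\left(H,z \right)} = 7 + z$
$L = 243$ ($L = 3 \left(7 + 2\right)^{2} = 3 \cdot 9^{2} = 3 \cdot 81 = 243$)
$\sqrt{11159 + 15468} + b{\left(130,L \right)} = \sqrt{11159 + 15468} + \left(130 - 243\right) = \sqrt{26627} + \left(130 - 243\right) = \sqrt{26627} - 113 = -113 + \sqrt{26627}$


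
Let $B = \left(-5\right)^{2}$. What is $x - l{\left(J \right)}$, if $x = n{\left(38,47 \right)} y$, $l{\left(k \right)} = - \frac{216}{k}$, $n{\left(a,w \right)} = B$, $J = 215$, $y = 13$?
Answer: $\frac{70091}{215} \approx 326.0$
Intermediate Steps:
$B = 25$
$n{\left(a,w \right)} = 25$
$x = 325$ ($x = 25 \cdot 13 = 325$)
$x - l{\left(J \right)} = 325 - - \frac{216}{215} = 325 + \frac{216}{215} = \frac{70091}{215}$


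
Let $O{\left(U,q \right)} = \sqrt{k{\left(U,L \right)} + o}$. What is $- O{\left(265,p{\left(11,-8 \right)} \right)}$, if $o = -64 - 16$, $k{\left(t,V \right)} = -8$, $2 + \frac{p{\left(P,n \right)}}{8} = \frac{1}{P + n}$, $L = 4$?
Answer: $- 2 i \sqrt{22} \approx - 9.3808 i$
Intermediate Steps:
$p{\left(P,n \right)} = -16 + \frac{8}{P + n}$
$o = -80$
$O{\left(U,q \right)} = 2 i \sqrt{22}$ ($O{\left(U,q \right)} = \sqrt{-8 - 80} = \sqrt{-88} = 2 i \sqrt{22}$)
$- O{\left(265,p{\left(11,-8 \right)} \right)} = - 2 i \sqrt{22}$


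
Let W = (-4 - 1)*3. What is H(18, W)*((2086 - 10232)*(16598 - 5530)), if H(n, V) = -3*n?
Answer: 4868636112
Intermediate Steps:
W = -15 (W = -5*3 = -15)
H(18, W)*((2086 - 10232)*(16598 - 5530)) = (-3*18)*((2086 - 10232)*(16598 - 5530)) = -(-439884)*11068 = -54*(-90159928) = 4868636112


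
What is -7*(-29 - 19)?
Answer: 336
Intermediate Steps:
-7*(-29 - 19) = -7*(-48) = 336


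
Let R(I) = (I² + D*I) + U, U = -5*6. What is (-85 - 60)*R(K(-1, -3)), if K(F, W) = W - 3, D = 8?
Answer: 6090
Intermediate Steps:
U = -30
K(F, W) = -3 + W
R(I) = -30 + I² + 8*I (R(I) = (I² + 8*I) - 30 = -30 + I² + 8*I)
(-85 - 60)*R(K(-1, -3)) = (-85 - 60)*(-30 + (-3 - 3)² + 8*(-3 - 3)) = -145*(-30 + (-6)² + 8*(-6)) = -145*(-30 + 36 - 48) = -145*(-42) = 6090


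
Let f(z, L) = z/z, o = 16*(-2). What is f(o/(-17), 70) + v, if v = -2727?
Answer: -2726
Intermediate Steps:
o = -32
f(z, L) = 1
f(o/(-17), 70) + v = 1 - 2727 = -2726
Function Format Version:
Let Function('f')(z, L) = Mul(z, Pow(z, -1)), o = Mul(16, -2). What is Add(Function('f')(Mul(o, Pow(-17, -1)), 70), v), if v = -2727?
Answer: -2726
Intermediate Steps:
o = -32
Function('f')(z, L) = 1
Add(Function('f')(Mul(o, Pow(-17, -1)), 70), v) = Add(1, -2727) = -2726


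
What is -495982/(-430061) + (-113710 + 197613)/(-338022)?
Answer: 131569419521/145370079342 ≈ 0.90507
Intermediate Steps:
-495982/(-430061) + (-113710 + 197613)/(-338022) = -495982*(-1/430061) + 83903*(-1/338022) = 495982/430061 - 83903/338022 = 131569419521/145370079342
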